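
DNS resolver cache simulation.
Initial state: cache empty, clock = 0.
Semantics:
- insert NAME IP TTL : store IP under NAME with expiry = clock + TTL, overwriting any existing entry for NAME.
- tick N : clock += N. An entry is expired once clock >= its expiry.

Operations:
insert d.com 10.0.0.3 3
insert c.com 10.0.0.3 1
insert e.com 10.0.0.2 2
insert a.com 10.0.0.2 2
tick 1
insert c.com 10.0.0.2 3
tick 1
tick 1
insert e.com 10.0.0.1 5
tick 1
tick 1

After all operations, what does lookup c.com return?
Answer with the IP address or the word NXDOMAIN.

Op 1: insert d.com -> 10.0.0.3 (expiry=0+3=3). clock=0
Op 2: insert c.com -> 10.0.0.3 (expiry=0+1=1). clock=0
Op 3: insert e.com -> 10.0.0.2 (expiry=0+2=2). clock=0
Op 4: insert a.com -> 10.0.0.2 (expiry=0+2=2). clock=0
Op 5: tick 1 -> clock=1. purged={c.com}
Op 6: insert c.com -> 10.0.0.2 (expiry=1+3=4). clock=1
Op 7: tick 1 -> clock=2. purged={a.com,e.com}
Op 8: tick 1 -> clock=3. purged={d.com}
Op 9: insert e.com -> 10.0.0.1 (expiry=3+5=8). clock=3
Op 10: tick 1 -> clock=4. purged={c.com}
Op 11: tick 1 -> clock=5.
lookup c.com: not in cache (expired or never inserted)

Answer: NXDOMAIN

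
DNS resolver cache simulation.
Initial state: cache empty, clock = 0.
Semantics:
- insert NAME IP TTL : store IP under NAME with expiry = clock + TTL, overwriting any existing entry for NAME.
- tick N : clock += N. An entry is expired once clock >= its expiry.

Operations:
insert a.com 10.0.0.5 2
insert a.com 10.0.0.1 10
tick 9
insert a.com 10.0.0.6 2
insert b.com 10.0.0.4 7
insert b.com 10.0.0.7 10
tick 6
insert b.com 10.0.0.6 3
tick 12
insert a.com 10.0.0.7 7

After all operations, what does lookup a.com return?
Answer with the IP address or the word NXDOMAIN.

Op 1: insert a.com -> 10.0.0.5 (expiry=0+2=2). clock=0
Op 2: insert a.com -> 10.0.0.1 (expiry=0+10=10). clock=0
Op 3: tick 9 -> clock=9.
Op 4: insert a.com -> 10.0.0.6 (expiry=9+2=11). clock=9
Op 5: insert b.com -> 10.0.0.4 (expiry=9+7=16). clock=9
Op 6: insert b.com -> 10.0.0.7 (expiry=9+10=19). clock=9
Op 7: tick 6 -> clock=15. purged={a.com}
Op 8: insert b.com -> 10.0.0.6 (expiry=15+3=18). clock=15
Op 9: tick 12 -> clock=27. purged={b.com}
Op 10: insert a.com -> 10.0.0.7 (expiry=27+7=34). clock=27
lookup a.com: present, ip=10.0.0.7 expiry=34 > clock=27

Answer: 10.0.0.7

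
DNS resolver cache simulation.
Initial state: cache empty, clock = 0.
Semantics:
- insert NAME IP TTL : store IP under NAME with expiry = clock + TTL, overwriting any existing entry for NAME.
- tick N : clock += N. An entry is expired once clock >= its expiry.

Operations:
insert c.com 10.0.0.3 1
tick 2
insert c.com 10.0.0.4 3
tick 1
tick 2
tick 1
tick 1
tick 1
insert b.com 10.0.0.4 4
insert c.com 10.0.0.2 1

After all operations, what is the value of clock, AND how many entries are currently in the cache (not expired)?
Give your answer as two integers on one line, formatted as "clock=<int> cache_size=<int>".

Answer: clock=8 cache_size=2

Derivation:
Op 1: insert c.com -> 10.0.0.3 (expiry=0+1=1). clock=0
Op 2: tick 2 -> clock=2. purged={c.com}
Op 3: insert c.com -> 10.0.0.4 (expiry=2+3=5). clock=2
Op 4: tick 1 -> clock=3.
Op 5: tick 2 -> clock=5. purged={c.com}
Op 6: tick 1 -> clock=6.
Op 7: tick 1 -> clock=7.
Op 8: tick 1 -> clock=8.
Op 9: insert b.com -> 10.0.0.4 (expiry=8+4=12). clock=8
Op 10: insert c.com -> 10.0.0.2 (expiry=8+1=9). clock=8
Final clock = 8
Final cache (unexpired): {b.com,c.com} -> size=2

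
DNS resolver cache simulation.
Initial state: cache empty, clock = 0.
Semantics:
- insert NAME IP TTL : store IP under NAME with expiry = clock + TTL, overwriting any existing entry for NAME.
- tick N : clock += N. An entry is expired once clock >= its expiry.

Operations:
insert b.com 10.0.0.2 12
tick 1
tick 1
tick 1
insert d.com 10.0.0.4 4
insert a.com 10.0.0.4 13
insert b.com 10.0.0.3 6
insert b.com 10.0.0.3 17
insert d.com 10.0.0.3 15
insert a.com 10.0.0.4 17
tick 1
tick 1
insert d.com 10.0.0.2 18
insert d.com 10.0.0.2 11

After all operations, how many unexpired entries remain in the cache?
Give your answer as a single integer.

Answer: 3

Derivation:
Op 1: insert b.com -> 10.0.0.2 (expiry=0+12=12). clock=0
Op 2: tick 1 -> clock=1.
Op 3: tick 1 -> clock=2.
Op 4: tick 1 -> clock=3.
Op 5: insert d.com -> 10.0.0.4 (expiry=3+4=7). clock=3
Op 6: insert a.com -> 10.0.0.4 (expiry=3+13=16). clock=3
Op 7: insert b.com -> 10.0.0.3 (expiry=3+6=9). clock=3
Op 8: insert b.com -> 10.0.0.3 (expiry=3+17=20). clock=3
Op 9: insert d.com -> 10.0.0.3 (expiry=3+15=18). clock=3
Op 10: insert a.com -> 10.0.0.4 (expiry=3+17=20). clock=3
Op 11: tick 1 -> clock=4.
Op 12: tick 1 -> clock=5.
Op 13: insert d.com -> 10.0.0.2 (expiry=5+18=23). clock=5
Op 14: insert d.com -> 10.0.0.2 (expiry=5+11=16). clock=5
Final cache (unexpired): {a.com,b.com,d.com} -> size=3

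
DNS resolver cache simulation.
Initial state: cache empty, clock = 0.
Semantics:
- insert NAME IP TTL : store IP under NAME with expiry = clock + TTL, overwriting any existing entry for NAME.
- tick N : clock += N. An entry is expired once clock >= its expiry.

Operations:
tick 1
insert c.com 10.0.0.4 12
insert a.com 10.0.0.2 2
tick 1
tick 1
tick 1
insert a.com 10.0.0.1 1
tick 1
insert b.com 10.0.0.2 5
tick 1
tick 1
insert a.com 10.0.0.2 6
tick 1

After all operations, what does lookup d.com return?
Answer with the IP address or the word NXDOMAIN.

Answer: NXDOMAIN

Derivation:
Op 1: tick 1 -> clock=1.
Op 2: insert c.com -> 10.0.0.4 (expiry=1+12=13). clock=1
Op 3: insert a.com -> 10.0.0.2 (expiry=1+2=3). clock=1
Op 4: tick 1 -> clock=2.
Op 5: tick 1 -> clock=3. purged={a.com}
Op 6: tick 1 -> clock=4.
Op 7: insert a.com -> 10.0.0.1 (expiry=4+1=5). clock=4
Op 8: tick 1 -> clock=5. purged={a.com}
Op 9: insert b.com -> 10.0.0.2 (expiry=5+5=10). clock=5
Op 10: tick 1 -> clock=6.
Op 11: tick 1 -> clock=7.
Op 12: insert a.com -> 10.0.0.2 (expiry=7+6=13). clock=7
Op 13: tick 1 -> clock=8.
lookup d.com: not in cache (expired or never inserted)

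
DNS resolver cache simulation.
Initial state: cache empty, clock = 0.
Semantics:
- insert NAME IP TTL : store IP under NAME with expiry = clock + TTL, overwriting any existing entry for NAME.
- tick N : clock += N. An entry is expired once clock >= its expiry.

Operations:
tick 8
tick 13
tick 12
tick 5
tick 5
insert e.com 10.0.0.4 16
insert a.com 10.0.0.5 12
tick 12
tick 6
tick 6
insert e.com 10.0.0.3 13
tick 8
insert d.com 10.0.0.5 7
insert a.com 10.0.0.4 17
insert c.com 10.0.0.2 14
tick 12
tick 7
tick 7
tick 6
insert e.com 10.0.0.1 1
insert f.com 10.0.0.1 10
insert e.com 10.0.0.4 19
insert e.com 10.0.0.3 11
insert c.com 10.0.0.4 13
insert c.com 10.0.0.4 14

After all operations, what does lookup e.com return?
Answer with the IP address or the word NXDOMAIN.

Answer: 10.0.0.3

Derivation:
Op 1: tick 8 -> clock=8.
Op 2: tick 13 -> clock=21.
Op 3: tick 12 -> clock=33.
Op 4: tick 5 -> clock=38.
Op 5: tick 5 -> clock=43.
Op 6: insert e.com -> 10.0.0.4 (expiry=43+16=59). clock=43
Op 7: insert a.com -> 10.0.0.5 (expiry=43+12=55). clock=43
Op 8: tick 12 -> clock=55. purged={a.com}
Op 9: tick 6 -> clock=61. purged={e.com}
Op 10: tick 6 -> clock=67.
Op 11: insert e.com -> 10.0.0.3 (expiry=67+13=80). clock=67
Op 12: tick 8 -> clock=75.
Op 13: insert d.com -> 10.0.0.5 (expiry=75+7=82). clock=75
Op 14: insert a.com -> 10.0.0.4 (expiry=75+17=92). clock=75
Op 15: insert c.com -> 10.0.0.2 (expiry=75+14=89). clock=75
Op 16: tick 12 -> clock=87. purged={d.com,e.com}
Op 17: tick 7 -> clock=94. purged={a.com,c.com}
Op 18: tick 7 -> clock=101.
Op 19: tick 6 -> clock=107.
Op 20: insert e.com -> 10.0.0.1 (expiry=107+1=108). clock=107
Op 21: insert f.com -> 10.0.0.1 (expiry=107+10=117). clock=107
Op 22: insert e.com -> 10.0.0.4 (expiry=107+19=126). clock=107
Op 23: insert e.com -> 10.0.0.3 (expiry=107+11=118). clock=107
Op 24: insert c.com -> 10.0.0.4 (expiry=107+13=120). clock=107
Op 25: insert c.com -> 10.0.0.4 (expiry=107+14=121). clock=107
lookup e.com: present, ip=10.0.0.3 expiry=118 > clock=107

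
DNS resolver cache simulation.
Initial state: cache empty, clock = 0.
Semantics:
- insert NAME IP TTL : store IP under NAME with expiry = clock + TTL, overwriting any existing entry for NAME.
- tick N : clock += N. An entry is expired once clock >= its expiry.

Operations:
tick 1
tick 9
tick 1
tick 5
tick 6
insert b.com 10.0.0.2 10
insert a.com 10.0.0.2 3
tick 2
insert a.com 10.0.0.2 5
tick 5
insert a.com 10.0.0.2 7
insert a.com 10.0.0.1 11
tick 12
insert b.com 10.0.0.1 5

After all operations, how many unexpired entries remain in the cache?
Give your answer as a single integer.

Op 1: tick 1 -> clock=1.
Op 2: tick 9 -> clock=10.
Op 3: tick 1 -> clock=11.
Op 4: tick 5 -> clock=16.
Op 5: tick 6 -> clock=22.
Op 6: insert b.com -> 10.0.0.2 (expiry=22+10=32). clock=22
Op 7: insert a.com -> 10.0.0.2 (expiry=22+3=25). clock=22
Op 8: tick 2 -> clock=24.
Op 9: insert a.com -> 10.0.0.2 (expiry=24+5=29). clock=24
Op 10: tick 5 -> clock=29. purged={a.com}
Op 11: insert a.com -> 10.0.0.2 (expiry=29+7=36). clock=29
Op 12: insert a.com -> 10.0.0.1 (expiry=29+11=40). clock=29
Op 13: tick 12 -> clock=41. purged={a.com,b.com}
Op 14: insert b.com -> 10.0.0.1 (expiry=41+5=46). clock=41
Final cache (unexpired): {b.com} -> size=1

Answer: 1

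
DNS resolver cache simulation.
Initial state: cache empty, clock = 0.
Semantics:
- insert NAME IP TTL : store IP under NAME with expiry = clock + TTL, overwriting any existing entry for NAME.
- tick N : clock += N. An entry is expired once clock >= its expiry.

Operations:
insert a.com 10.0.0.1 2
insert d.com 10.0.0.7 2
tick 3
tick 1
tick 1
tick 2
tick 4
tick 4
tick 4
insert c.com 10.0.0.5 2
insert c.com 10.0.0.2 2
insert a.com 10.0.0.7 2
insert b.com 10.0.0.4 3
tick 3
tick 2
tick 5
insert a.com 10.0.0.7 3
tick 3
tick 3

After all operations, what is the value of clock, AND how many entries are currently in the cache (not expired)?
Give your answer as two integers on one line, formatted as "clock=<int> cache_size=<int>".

Answer: clock=35 cache_size=0

Derivation:
Op 1: insert a.com -> 10.0.0.1 (expiry=0+2=2). clock=0
Op 2: insert d.com -> 10.0.0.7 (expiry=0+2=2). clock=0
Op 3: tick 3 -> clock=3. purged={a.com,d.com}
Op 4: tick 1 -> clock=4.
Op 5: tick 1 -> clock=5.
Op 6: tick 2 -> clock=7.
Op 7: tick 4 -> clock=11.
Op 8: tick 4 -> clock=15.
Op 9: tick 4 -> clock=19.
Op 10: insert c.com -> 10.0.0.5 (expiry=19+2=21). clock=19
Op 11: insert c.com -> 10.0.0.2 (expiry=19+2=21). clock=19
Op 12: insert a.com -> 10.0.0.7 (expiry=19+2=21). clock=19
Op 13: insert b.com -> 10.0.0.4 (expiry=19+3=22). clock=19
Op 14: tick 3 -> clock=22. purged={a.com,b.com,c.com}
Op 15: tick 2 -> clock=24.
Op 16: tick 5 -> clock=29.
Op 17: insert a.com -> 10.0.0.7 (expiry=29+3=32). clock=29
Op 18: tick 3 -> clock=32. purged={a.com}
Op 19: tick 3 -> clock=35.
Final clock = 35
Final cache (unexpired): {} -> size=0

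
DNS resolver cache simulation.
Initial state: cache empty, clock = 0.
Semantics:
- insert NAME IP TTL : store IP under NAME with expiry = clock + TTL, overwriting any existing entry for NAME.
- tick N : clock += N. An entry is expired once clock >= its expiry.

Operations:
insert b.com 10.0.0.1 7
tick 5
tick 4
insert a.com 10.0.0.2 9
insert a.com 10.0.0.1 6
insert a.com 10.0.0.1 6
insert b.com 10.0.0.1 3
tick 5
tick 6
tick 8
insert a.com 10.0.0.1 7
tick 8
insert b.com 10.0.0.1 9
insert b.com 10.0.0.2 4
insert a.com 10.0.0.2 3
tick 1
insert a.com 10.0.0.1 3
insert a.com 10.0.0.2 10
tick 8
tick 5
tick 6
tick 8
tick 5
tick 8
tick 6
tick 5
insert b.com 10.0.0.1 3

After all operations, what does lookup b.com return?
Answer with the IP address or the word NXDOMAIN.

Answer: 10.0.0.1

Derivation:
Op 1: insert b.com -> 10.0.0.1 (expiry=0+7=7). clock=0
Op 2: tick 5 -> clock=5.
Op 3: tick 4 -> clock=9. purged={b.com}
Op 4: insert a.com -> 10.0.0.2 (expiry=9+9=18). clock=9
Op 5: insert a.com -> 10.0.0.1 (expiry=9+6=15). clock=9
Op 6: insert a.com -> 10.0.0.1 (expiry=9+6=15). clock=9
Op 7: insert b.com -> 10.0.0.1 (expiry=9+3=12). clock=9
Op 8: tick 5 -> clock=14. purged={b.com}
Op 9: tick 6 -> clock=20. purged={a.com}
Op 10: tick 8 -> clock=28.
Op 11: insert a.com -> 10.0.0.1 (expiry=28+7=35). clock=28
Op 12: tick 8 -> clock=36. purged={a.com}
Op 13: insert b.com -> 10.0.0.1 (expiry=36+9=45). clock=36
Op 14: insert b.com -> 10.0.0.2 (expiry=36+4=40). clock=36
Op 15: insert a.com -> 10.0.0.2 (expiry=36+3=39). clock=36
Op 16: tick 1 -> clock=37.
Op 17: insert a.com -> 10.0.0.1 (expiry=37+3=40). clock=37
Op 18: insert a.com -> 10.0.0.2 (expiry=37+10=47). clock=37
Op 19: tick 8 -> clock=45. purged={b.com}
Op 20: tick 5 -> clock=50. purged={a.com}
Op 21: tick 6 -> clock=56.
Op 22: tick 8 -> clock=64.
Op 23: tick 5 -> clock=69.
Op 24: tick 8 -> clock=77.
Op 25: tick 6 -> clock=83.
Op 26: tick 5 -> clock=88.
Op 27: insert b.com -> 10.0.0.1 (expiry=88+3=91). clock=88
lookup b.com: present, ip=10.0.0.1 expiry=91 > clock=88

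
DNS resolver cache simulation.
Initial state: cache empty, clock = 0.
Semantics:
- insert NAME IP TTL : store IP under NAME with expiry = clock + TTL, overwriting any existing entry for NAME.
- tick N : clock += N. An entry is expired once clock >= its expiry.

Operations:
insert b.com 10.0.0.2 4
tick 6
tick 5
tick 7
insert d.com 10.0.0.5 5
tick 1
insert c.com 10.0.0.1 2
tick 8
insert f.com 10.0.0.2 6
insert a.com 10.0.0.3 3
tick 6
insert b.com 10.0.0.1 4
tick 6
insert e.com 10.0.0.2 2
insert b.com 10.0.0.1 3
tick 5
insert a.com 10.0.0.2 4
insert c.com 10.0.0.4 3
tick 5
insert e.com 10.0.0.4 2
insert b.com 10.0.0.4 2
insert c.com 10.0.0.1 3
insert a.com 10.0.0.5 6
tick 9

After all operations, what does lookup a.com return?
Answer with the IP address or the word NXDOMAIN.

Op 1: insert b.com -> 10.0.0.2 (expiry=0+4=4). clock=0
Op 2: tick 6 -> clock=6. purged={b.com}
Op 3: tick 5 -> clock=11.
Op 4: tick 7 -> clock=18.
Op 5: insert d.com -> 10.0.0.5 (expiry=18+5=23). clock=18
Op 6: tick 1 -> clock=19.
Op 7: insert c.com -> 10.0.0.1 (expiry=19+2=21). clock=19
Op 8: tick 8 -> clock=27. purged={c.com,d.com}
Op 9: insert f.com -> 10.0.0.2 (expiry=27+6=33). clock=27
Op 10: insert a.com -> 10.0.0.3 (expiry=27+3=30). clock=27
Op 11: tick 6 -> clock=33. purged={a.com,f.com}
Op 12: insert b.com -> 10.0.0.1 (expiry=33+4=37). clock=33
Op 13: tick 6 -> clock=39. purged={b.com}
Op 14: insert e.com -> 10.0.0.2 (expiry=39+2=41). clock=39
Op 15: insert b.com -> 10.0.0.1 (expiry=39+3=42). clock=39
Op 16: tick 5 -> clock=44. purged={b.com,e.com}
Op 17: insert a.com -> 10.0.0.2 (expiry=44+4=48). clock=44
Op 18: insert c.com -> 10.0.0.4 (expiry=44+3=47). clock=44
Op 19: tick 5 -> clock=49. purged={a.com,c.com}
Op 20: insert e.com -> 10.0.0.4 (expiry=49+2=51). clock=49
Op 21: insert b.com -> 10.0.0.4 (expiry=49+2=51). clock=49
Op 22: insert c.com -> 10.0.0.1 (expiry=49+3=52). clock=49
Op 23: insert a.com -> 10.0.0.5 (expiry=49+6=55). clock=49
Op 24: tick 9 -> clock=58. purged={a.com,b.com,c.com,e.com}
lookup a.com: not in cache (expired or never inserted)

Answer: NXDOMAIN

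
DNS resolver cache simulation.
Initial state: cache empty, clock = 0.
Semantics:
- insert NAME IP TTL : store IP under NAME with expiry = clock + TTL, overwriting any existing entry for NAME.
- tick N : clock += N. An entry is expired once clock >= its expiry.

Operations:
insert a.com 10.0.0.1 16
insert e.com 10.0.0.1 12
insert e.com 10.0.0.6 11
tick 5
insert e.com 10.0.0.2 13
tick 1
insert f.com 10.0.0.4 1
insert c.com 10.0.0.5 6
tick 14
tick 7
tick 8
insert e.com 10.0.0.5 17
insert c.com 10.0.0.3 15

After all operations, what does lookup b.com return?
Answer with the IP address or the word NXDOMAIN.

Op 1: insert a.com -> 10.0.0.1 (expiry=0+16=16). clock=0
Op 2: insert e.com -> 10.0.0.1 (expiry=0+12=12). clock=0
Op 3: insert e.com -> 10.0.0.6 (expiry=0+11=11). clock=0
Op 4: tick 5 -> clock=5.
Op 5: insert e.com -> 10.0.0.2 (expiry=5+13=18). clock=5
Op 6: tick 1 -> clock=6.
Op 7: insert f.com -> 10.0.0.4 (expiry=6+1=7). clock=6
Op 8: insert c.com -> 10.0.0.5 (expiry=6+6=12). clock=6
Op 9: tick 14 -> clock=20. purged={a.com,c.com,e.com,f.com}
Op 10: tick 7 -> clock=27.
Op 11: tick 8 -> clock=35.
Op 12: insert e.com -> 10.0.0.5 (expiry=35+17=52). clock=35
Op 13: insert c.com -> 10.0.0.3 (expiry=35+15=50). clock=35
lookup b.com: not in cache (expired or never inserted)

Answer: NXDOMAIN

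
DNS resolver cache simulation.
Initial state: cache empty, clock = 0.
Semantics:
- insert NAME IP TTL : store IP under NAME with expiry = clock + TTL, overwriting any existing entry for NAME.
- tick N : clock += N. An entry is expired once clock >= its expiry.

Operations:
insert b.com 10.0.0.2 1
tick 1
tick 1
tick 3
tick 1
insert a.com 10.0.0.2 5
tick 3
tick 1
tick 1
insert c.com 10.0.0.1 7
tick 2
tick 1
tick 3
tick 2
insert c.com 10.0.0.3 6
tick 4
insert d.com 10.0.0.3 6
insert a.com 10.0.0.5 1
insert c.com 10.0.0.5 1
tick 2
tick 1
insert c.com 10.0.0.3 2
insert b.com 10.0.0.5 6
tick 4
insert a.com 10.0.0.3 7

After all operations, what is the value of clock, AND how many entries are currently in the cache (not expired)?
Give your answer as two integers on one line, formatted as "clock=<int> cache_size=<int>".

Answer: clock=30 cache_size=2

Derivation:
Op 1: insert b.com -> 10.0.0.2 (expiry=0+1=1). clock=0
Op 2: tick 1 -> clock=1. purged={b.com}
Op 3: tick 1 -> clock=2.
Op 4: tick 3 -> clock=5.
Op 5: tick 1 -> clock=6.
Op 6: insert a.com -> 10.0.0.2 (expiry=6+5=11). clock=6
Op 7: tick 3 -> clock=9.
Op 8: tick 1 -> clock=10.
Op 9: tick 1 -> clock=11. purged={a.com}
Op 10: insert c.com -> 10.0.0.1 (expiry=11+7=18). clock=11
Op 11: tick 2 -> clock=13.
Op 12: tick 1 -> clock=14.
Op 13: tick 3 -> clock=17.
Op 14: tick 2 -> clock=19. purged={c.com}
Op 15: insert c.com -> 10.0.0.3 (expiry=19+6=25). clock=19
Op 16: tick 4 -> clock=23.
Op 17: insert d.com -> 10.0.0.3 (expiry=23+6=29). clock=23
Op 18: insert a.com -> 10.0.0.5 (expiry=23+1=24). clock=23
Op 19: insert c.com -> 10.0.0.5 (expiry=23+1=24). clock=23
Op 20: tick 2 -> clock=25. purged={a.com,c.com}
Op 21: tick 1 -> clock=26.
Op 22: insert c.com -> 10.0.0.3 (expiry=26+2=28). clock=26
Op 23: insert b.com -> 10.0.0.5 (expiry=26+6=32). clock=26
Op 24: tick 4 -> clock=30. purged={c.com,d.com}
Op 25: insert a.com -> 10.0.0.3 (expiry=30+7=37). clock=30
Final clock = 30
Final cache (unexpired): {a.com,b.com} -> size=2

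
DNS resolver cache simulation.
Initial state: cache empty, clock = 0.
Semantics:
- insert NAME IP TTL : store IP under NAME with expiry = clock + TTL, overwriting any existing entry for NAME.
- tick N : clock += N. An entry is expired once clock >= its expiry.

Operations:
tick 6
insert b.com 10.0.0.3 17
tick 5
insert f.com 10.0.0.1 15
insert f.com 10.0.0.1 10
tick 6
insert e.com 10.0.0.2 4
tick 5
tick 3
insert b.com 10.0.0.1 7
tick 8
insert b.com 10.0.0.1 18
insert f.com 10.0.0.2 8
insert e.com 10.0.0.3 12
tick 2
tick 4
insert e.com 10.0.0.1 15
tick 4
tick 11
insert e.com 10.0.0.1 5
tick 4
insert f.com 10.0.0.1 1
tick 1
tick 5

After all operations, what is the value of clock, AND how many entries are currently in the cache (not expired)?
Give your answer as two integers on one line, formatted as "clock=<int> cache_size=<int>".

Answer: clock=64 cache_size=0

Derivation:
Op 1: tick 6 -> clock=6.
Op 2: insert b.com -> 10.0.0.3 (expiry=6+17=23). clock=6
Op 3: tick 5 -> clock=11.
Op 4: insert f.com -> 10.0.0.1 (expiry=11+15=26). clock=11
Op 5: insert f.com -> 10.0.0.1 (expiry=11+10=21). clock=11
Op 6: tick 6 -> clock=17.
Op 7: insert e.com -> 10.0.0.2 (expiry=17+4=21). clock=17
Op 8: tick 5 -> clock=22. purged={e.com,f.com}
Op 9: tick 3 -> clock=25. purged={b.com}
Op 10: insert b.com -> 10.0.0.1 (expiry=25+7=32). clock=25
Op 11: tick 8 -> clock=33. purged={b.com}
Op 12: insert b.com -> 10.0.0.1 (expiry=33+18=51). clock=33
Op 13: insert f.com -> 10.0.0.2 (expiry=33+8=41). clock=33
Op 14: insert e.com -> 10.0.0.3 (expiry=33+12=45). clock=33
Op 15: tick 2 -> clock=35.
Op 16: tick 4 -> clock=39.
Op 17: insert e.com -> 10.0.0.1 (expiry=39+15=54). clock=39
Op 18: tick 4 -> clock=43. purged={f.com}
Op 19: tick 11 -> clock=54. purged={b.com,e.com}
Op 20: insert e.com -> 10.0.0.1 (expiry=54+5=59). clock=54
Op 21: tick 4 -> clock=58.
Op 22: insert f.com -> 10.0.0.1 (expiry=58+1=59). clock=58
Op 23: tick 1 -> clock=59. purged={e.com,f.com}
Op 24: tick 5 -> clock=64.
Final clock = 64
Final cache (unexpired): {} -> size=0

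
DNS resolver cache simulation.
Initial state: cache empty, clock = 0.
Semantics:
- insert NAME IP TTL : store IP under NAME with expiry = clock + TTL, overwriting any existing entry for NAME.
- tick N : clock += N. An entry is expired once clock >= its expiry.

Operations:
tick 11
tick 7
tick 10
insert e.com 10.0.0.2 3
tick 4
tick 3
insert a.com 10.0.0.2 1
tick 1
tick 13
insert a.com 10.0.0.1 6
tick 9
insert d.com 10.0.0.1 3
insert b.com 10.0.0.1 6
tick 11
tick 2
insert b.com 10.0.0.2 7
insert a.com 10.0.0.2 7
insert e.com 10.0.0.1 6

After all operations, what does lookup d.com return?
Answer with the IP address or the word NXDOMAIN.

Op 1: tick 11 -> clock=11.
Op 2: tick 7 -> clock=18.
Op 3: tick 10 -> clock=28.
Op 4: insert e.com -> 10.0.0.2 (expiry=28+3=31). clock=28
Op 5: tick 4 -> clock=32. purged={e.com}
Op 6: tick 3 -> clock=35.
Op 7: insert a.com -> 10.0.0.2 (expiry=35+1=36). clock=35
Op 8: tick 1 -> clock=36. purged={a.com}
Op 9: tick 13 -> clock=49.
Op 10: insert a.com -> 10.0.0.1 (expiry=49+6=55). clock=49
Op 11: tick 9 -> clock=58. purged={a.com}
Op 12: insert d.com -> 10.0.0.1 (expiry=58+3=61). clock=58
Op 13: insert b.com -> 10.0.0.1 (expiry=58+6=64). clock=58
Op 14: tick 11 -> clock=69. purged={b.com,d.com}
Op 15: tick 2 -> clock=71.
Op 16: insert b.com -> 10.0.0.2 (expiry=71+7=78). clock=71
Op 17: insert a.com -> 10.0.0.2 (expiry=71+7=78). clock=71
Op 18: insert e.com -> 10.0.0.1 (expiry=71+6=77). clock=71
lookup d.com: not in cache (expired or never inserted)

Answer: NXDOMAIN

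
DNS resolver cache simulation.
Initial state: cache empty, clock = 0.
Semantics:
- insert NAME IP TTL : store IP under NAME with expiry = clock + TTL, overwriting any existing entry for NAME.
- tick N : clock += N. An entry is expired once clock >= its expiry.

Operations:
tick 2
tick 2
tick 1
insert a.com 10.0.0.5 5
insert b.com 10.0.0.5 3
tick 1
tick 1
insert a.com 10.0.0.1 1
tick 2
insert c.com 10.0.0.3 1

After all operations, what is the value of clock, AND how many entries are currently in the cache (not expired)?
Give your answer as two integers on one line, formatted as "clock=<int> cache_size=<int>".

Op 1: tick 2 -> clock=2.
Op 2: tick 2 -> clock=4.
Op 3: tick 1 -> clock=5.
Op 4: insert a.com -> 10.0.0.5 (expiry=5+5=10). clock=5
Op 5: insert b.com -> 10.0.0.5 (expiry=5+3=8). clock=5
Op 6: tick 1 -> clock=6.
Op 7: tick 1 -> clock=7.
Op 8: insert a.com -> 10.0.0.1 (expiry=7+1=8). clock=7
Op 9: tick 2 -> clock=9. purged={a.com,b.com}
Op 10: insert c.com -> 10.0.0.3 (expiry=9+1=10). clock=9
Final clock = 9
Final cache (unexpired): {c.com} -> size=1

Answer: clock=9 cache_size=1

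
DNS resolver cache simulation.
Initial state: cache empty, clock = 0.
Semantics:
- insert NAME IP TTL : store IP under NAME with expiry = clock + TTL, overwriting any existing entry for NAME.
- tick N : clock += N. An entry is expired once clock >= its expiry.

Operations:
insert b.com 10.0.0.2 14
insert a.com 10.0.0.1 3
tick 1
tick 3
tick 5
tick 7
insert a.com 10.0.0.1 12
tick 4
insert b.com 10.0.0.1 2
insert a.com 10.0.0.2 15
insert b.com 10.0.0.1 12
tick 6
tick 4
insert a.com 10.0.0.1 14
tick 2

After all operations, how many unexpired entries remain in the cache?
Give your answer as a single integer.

Op 1: insert b.com -> 10.0.0.2 (expiry=0+14=14). clock=0
Op 2: insert a.com -> 10.0.0.1 (expiry=0+3=3). clock=0
Op 3: tick 1 -> clock=1.
Op 4: tick 3 -> clock=4. purged={a.com}
Op 5: tick 5 -> clock=9.
Op 6: tick 7 -> clock=16. purged={b.com}
Op 7: insert a.com -> 10.0.0.1 (expiry=16+12=28). clock=16
Op 8: tick 4 -> clock=20.
Op 9: insert b.com -> 10.0.0.1 (expiry=20+2=22). clock=20
Op 10: insert a.com -> 10.0.0.2 (expiry=20+15=35). clock=20
Op 11: insert b.com -> 10.0.0.1 (expiry=20+12=32). clock=20
Op 12: tick 6 -> clock=26.
Op 13: tick 4 -> clock=30.
Op 14: insert a.com -> 10.0.0.1 (expiry=30+14=44). clock=30
Op 15: tick 2 -> clock=32. purged={b.com}
Final cache (unexpired): {a.com} -> size=1

Answer: 1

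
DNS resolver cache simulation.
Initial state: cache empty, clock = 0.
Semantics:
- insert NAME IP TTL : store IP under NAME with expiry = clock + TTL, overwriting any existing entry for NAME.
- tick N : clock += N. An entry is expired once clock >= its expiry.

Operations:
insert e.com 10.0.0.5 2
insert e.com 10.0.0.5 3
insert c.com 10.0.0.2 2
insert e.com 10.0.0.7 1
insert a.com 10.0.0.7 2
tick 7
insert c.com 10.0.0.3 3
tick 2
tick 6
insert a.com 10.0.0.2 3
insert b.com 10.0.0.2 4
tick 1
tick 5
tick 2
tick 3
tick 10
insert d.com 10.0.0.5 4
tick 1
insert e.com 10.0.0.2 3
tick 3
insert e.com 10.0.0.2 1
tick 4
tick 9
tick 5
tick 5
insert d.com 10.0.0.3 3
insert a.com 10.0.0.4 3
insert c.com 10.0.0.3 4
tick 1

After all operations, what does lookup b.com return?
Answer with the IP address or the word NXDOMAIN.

Op 1: insert e.com -> 10.0.0.5 (expiry=0+2=2). clock=0
Op 2: insert e.com -> 10.0.0.5 (expiry=0+3=3). clock=0
Op 3: insert c.com -> 10.0.0.2 (expiry=0+2=2). clock=0
Op 4: insert e.com -> 10.0.0.7 (expiry=0+1=1). clock=0
Op 5: insert a.com -> 10.0.0.7 (expiry=0+2=2). clock=0
Op 6: tick 7 -> clock=7. purged={a.com,c.com,e.com}
Op 7: insert c.com -> 10.0.0.3 (expiry=7+3=10). clock=7
Op 8: tick 2 -> clock=9.
Op 9: tick 6 -> clock=15. purged={c.com}
Op 10: insert a.com -> 10.0.0.2 (expiry=15+3=18). clock=15
Op 11: insert b.com -> 10.0.0.2 (expiry=15+4=19). clock=15
Op 12: tick 1 -> clock=16.
Op 13: tick 5 -> clock=21. purged={a.com,b.com}
Op 14: tick 2 -> clock=23.
Op 15: tick 3 -> clock=26.
Op 16: tick 10 -> clock=36.
Op 17: insert d.com -> 10.0.0.5 (expiry=36+4=40). clock=36
Op 18: tick 1 -> clock=37.
Op 19: insert e.com -> 10.0.0.2 (expiry=37+3=40). clock=37
Op 20: tick 3 -> clock=40. purged={d.com,e.com}
Op 21: insert e.com -> 10.0.0.2 (expiry=40+1=41). clock=40
Op 22: tick 4 -> clock=44. purged={e.com}
Op 23: tick 9 -> clock=53.
Op 24: tick 5 -> clock=58.
Op 25: tick 5 -> clock=63.
Op 26: insert d.com -> 10.0.0.3 (expiry=63+3=66). clock=63
Op 27: insert a.com -> 10.0.0.4 (expiry=63+3=66). clock=63
Op 28: insert c.com -> 10.0.0.3 (expiry=63+4=67). clock=63
Op 29: tick 1 -> clock=64.
lookup b.com: not in cache (expired or never inserted)

Answer: NXDOMAIN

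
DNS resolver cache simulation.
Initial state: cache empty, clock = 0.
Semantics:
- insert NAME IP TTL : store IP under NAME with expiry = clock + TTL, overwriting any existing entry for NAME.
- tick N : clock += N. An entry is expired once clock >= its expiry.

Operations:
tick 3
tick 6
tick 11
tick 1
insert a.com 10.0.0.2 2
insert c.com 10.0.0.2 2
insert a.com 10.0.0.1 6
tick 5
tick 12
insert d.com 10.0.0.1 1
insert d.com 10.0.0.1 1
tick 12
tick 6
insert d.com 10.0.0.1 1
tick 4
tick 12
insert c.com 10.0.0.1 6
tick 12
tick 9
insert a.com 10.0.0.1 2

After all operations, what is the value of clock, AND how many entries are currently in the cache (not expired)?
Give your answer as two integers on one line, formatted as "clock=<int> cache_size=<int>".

Answer: clock=93 cache_size=1

Derivation:
Op 1: tick 3 -> clock=3.
Op 2: tick 6 -> clock=9.
Op 3: tick 11 -> clock=20.
Op 4: tick 1 -> clock=21.
Op 5: insert a.com -> 10.0.0.2 (expiry=21+2=23). clock=21
Op 6: insert c.com -> 10.0.0.2 (expiry=21+2=23). clock=21
Op 7: insert a.com -> 10.0.0.1 (expiry=21+6=27). clock=21
Op 8: tick 5 -> clock=26. purged={c.com}
Op 9: tick 12 -> clock=38. purged={a.com}
Op 10: insert d.com -> 10.0.0.1 (expiry=38+1=39). clock=38
Op 11: insert d.com -> 10.0.0.1 (expiry=38+1=39). clock=38
Op 12: tick 12 -> clock=50. purged={d.com}
Op 13: tick 6 -> clock=56.
Op 14: insert d.com -> 10.0.0.1 (expiry=56+1=57). clock=56
Op 15: tick 4 -> clock=60. purged={d.com}
Op 16: tick 12 -> clock=72.
Op 17: insert c.com -> 10.0.0.1 (expiry=72+6=78). clock=72
Op 18: tick 12 -> clock=84. purged={c.com}
Op 19: tick 9 -> clock=93.
Op 20: insert a.com -> 10.0.0.1 (expiry=93+2=95). clock=93
Final clock = 93
Final cache (unexpired): {a.com} -> size=1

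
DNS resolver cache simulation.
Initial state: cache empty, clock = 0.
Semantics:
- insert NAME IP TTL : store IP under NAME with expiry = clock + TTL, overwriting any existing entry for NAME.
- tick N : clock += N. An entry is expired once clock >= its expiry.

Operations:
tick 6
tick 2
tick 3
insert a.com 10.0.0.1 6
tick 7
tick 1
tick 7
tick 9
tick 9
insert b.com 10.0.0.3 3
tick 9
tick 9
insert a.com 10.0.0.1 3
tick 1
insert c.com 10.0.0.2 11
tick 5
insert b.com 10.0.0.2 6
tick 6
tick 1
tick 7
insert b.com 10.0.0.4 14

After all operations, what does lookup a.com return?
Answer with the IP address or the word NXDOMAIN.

Op 1: tick 6 -> clock=6.
Op 2: tick 2 -> clock=8.
Op 3: tick 3 -> clock=11.
Op 4: insert a.com -> 10.0.0.1 (expiry=11+6=17). clock=11
Op 5: tick 7 -> clock=18. purged={a.com}
Op 6: tick 1 -> clock=19.
Op 7: tick 7 -> clock=26.
Op 8: tick 9 -> clock=35.
Op 9: tick 9 -> clock=44.
Op 10: insert b.com -> 10.0.0.3 (expiry=44+3=47). clock=44
Op 11: tick 9 -> clock=53. purged={b.com}
Op 12: tick 9 -> clock=62.
Op 13: insert a.com -> 10.0.0.1 (expiry=62+3=65). clock=62
Op 14: tick 1 -> clock=63.
Op 15: insert c.com -> 10.0.0.2 (expiry=63+11=74). clock=63
Op 16: tick 5 -> clock=68. purged={a.com}
Op 17: insert b.com -> 10.0.0.2 (expiry=68+6=74). clock=68
Op 18: tick 6 -> clock=74. purged={b.com,c.com}
Op 19: tick 1 -> clock=75.
Op 20: tick 7 -> clock=82.
Op 21: insert b.com -> 10.0.0.4 (expiry=82+14=96). clock=82
lookup a.com: not in cache (expired or never inserted)

Answer: NXDOMAIN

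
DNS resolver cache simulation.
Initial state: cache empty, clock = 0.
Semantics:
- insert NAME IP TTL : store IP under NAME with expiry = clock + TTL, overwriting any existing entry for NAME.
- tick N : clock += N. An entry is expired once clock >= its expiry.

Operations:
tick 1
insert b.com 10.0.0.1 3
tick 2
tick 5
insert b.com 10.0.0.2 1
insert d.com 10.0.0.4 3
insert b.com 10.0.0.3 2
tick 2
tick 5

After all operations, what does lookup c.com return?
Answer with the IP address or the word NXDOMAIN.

Answer: NXDOMAIN

Derivation:
Op 1: tick 1 -> clock=1.
Op 2: insert b.com -> 10.0.0.1 (expiry=1+3=4). clock=1
Op 3: tick 2 -> clock=3.
Op 4: tick 5 -> clock=8. purged={b.com}
Op 5: insert b.com -> 10.0.0.2 (expiry=8+1=9). clock=8
Op 6: insert d.com -> 10.0.0.4 (expiry=8+3=11). clock=8
Op 7: insert b.com -> 10.0.0.3 (expiry=8+2=10). clock=8
Op 8: tick 2 -> clock=10. purged={b.com}
Op 9: tick 5 -> clock=15. purged={d.com}
lookup c.com: not in cache (expired or never inserted)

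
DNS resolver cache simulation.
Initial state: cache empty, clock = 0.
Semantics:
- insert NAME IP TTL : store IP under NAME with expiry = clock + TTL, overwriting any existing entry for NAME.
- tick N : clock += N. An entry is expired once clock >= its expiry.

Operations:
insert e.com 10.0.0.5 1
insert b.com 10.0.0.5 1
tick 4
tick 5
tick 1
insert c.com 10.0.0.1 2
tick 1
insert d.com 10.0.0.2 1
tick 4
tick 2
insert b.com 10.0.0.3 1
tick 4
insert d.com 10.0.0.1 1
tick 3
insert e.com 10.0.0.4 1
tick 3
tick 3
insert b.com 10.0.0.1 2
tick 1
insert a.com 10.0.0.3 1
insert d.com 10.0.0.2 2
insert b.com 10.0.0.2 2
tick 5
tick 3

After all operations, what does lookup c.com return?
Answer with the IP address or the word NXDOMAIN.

Answer: NXDOMAIN

Derivation:
Op 1: insert e.com -> 10.0.0.5 (expiry=0+1=1). clock=0
Op 2: insert b.com -> 10.0.0.5 (expiry=0+1=1). clock=0
Op 3: tick 4 -> clock=4. purged={b.com,e.com}
Op 4: tick 5 -> clock=9.
Op 5: tick 1 -> clock=10.
Op 6: insert c.com -> 10.0.0.1 (expiry=10+2=12). clock=10
Op 7: tick 1 -> clock=11.
Op 8: insert d.com -> 10.0.0.2 (expiry=11+1=12). clock=11
Op 9: tick 4 -> clock=15. purged={c.com,d.com}
Op 10: tick 2 -> clock=17.
Op 11: insert b.com -> 10.0.0.3 (expiry=17+1=18). clock=17
Op 12: tick 4 -> clock=21. purged={b.com}
Op 13: insert d.com -> 10.0.0.1 (expiry=21+1=22). clock=21
Op 14: tick 3 -> clock=24. purged={d.com}
Op 15: insert e.com -> 10.0.0.4 (expiry=24+1=25). clock=24
Op 16: tick 3 -> clock=27. purged={e.com}
Op 17: tick 3 -> clock=30.
Op 18: insert b.com -> 10.0.0.1 (expiry=30+2=32). clock=30
Op 19: tick 1 -> clock=31.
Op 20: insert a.com -> 10.0.0.3 (expiry=31+1=32). clock=31
Op 21: insert d.com -> 10.0.0.2 (expiry=31+2=33). clock=31
Op 22: insert b.com -> 10.0.0.2 (expiry=31+2=33). clock=31
Op 23: tick 5 -> clock=36. purged={a.com,b.com,d.com}
Op 24: tick 3 -> clock=39.
lookup c.com: not in cache (expired or never inserted)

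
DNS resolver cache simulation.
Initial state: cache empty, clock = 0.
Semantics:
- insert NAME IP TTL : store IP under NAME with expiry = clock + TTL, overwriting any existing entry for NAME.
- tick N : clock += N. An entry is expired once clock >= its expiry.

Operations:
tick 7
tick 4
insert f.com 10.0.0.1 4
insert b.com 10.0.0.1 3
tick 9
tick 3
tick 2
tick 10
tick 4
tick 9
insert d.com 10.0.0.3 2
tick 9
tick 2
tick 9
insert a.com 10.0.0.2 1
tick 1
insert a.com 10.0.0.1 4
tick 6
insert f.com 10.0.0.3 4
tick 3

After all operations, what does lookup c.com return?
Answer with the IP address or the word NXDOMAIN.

Answer: NXDOMAIN

Derivation:
Op 1: tick 7 -> clock=7.
Op 2: tick 4 -> clock=11.
Op 3: insert f.com -> 10.0.0.1 (expiry=11+4=15). clock=11
Op 4: insert b.com -> 10.0.0.1 (expiry=11+3=14). clock=11
Op 5: tick 9 -> clock=20. purged={b.com,f.com}
Op 6: tick 3 -> clock=23.
Op 7: tick 2 -> clock=25.
Op 8: tick 10 -> clock=35.
Op 9: tick 4 -> clock=39.
Op 10: tick 9 -> clock=48.
Op 11: insert d.com -> 10.0.0.3 (expiry=48+2=50). clock=48
Op 12: tick 9 -> clock=57. purged={d.com}
Op 13: tick 2 -> clock=59.
Op 14: tick 9 -> clock=68.
Op 15: insert a.com -> 10.0.0.2 (expiry=68+1=69). clock=68
Op 16: tick 1 -> clock=69. purged={a.com}
Op 17: insert a.com -> 10.0.0.1 (expiry=69+4=73). clock=69
Op 18: tick 6 -> clock=75. purged={a.com}
Op 19: insert f.com -> 10.0.0.3 (expiry=75+4=79). clock=75
Op 20: tick 3 -> clock=78.
lookup c.com: not in cache (expired or never inserted)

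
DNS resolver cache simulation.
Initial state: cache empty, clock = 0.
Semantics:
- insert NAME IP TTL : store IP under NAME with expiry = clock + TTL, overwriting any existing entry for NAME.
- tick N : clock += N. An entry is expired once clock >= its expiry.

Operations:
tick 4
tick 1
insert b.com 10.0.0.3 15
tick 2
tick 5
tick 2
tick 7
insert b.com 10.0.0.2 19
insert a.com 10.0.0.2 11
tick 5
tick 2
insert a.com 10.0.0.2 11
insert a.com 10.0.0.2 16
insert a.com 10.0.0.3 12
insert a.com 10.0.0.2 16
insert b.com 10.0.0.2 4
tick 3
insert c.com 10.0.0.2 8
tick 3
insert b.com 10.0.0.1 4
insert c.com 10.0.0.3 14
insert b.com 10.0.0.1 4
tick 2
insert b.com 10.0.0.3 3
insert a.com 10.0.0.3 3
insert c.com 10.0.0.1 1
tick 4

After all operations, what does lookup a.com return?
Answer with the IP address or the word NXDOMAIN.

Op 1: tick 4 -> clock=4.
Op 2: tick 1 -> clock=5.
Op 3: insert b.com -> 10.0.0.3 (expiry=5+15=20). clock=5
Op 4: tick 2 -> clock=7.
Op 5: tick 5 -> clock=12.
Op 6: tick 2 -> clock=14.
Op 7: tick 7 -> clock=21. purged={b.com}
Op 8: insert b.com -> 10.0.0.2 (expiry=21+19=40). clock=21
Op 9: insert a.com -> 10.0.0.2 (expiry=21+11=32). clock=21
Op 10: tick 5 -> clock=26.
Op 11: tick 2 -> clock=28.
Op 12: insert a.com -> 10.0.0.2 (expiry=28+11=39). clock=28
Op 13: insert a.com -> 10.0.0.2 (expiry=28+16=44). clock=28
Op 14: insert a.com -> 10.0.0.3 (expiry=28+12=40). clock=28
Op 15: insert a.com -> 10.0.0.2 (expiry=28+16=44). clock=28
Op 16: insert b.com -> 10.0.0.2 (expiry=28+4=32). clock=28
Op 17: tick 3 -> clock=31.
Op 18: insert c.com -> 10.0.0.2 (expiry=31+8=39). clock=31
Op 19: tick 3 -> clock=34. purged={b.com}
Op 20: insert b.com -> 10.0.0.1 (expiry=34+4=38). clock=34
Op 21: insert c.com -> 10.0.0.3 (expiry=34+14=48). clock=34
Op 22: insert b.com -> 10.0.0.1 (expiry=34+4=38). clock=34
Op 23: tick 2 -> clock=36.
Op 24: insert b.com -> 10.0.0.3 (expiry=36+3=39). clock=36
Op 25: insert a.com -> 10.0.0.3 (expiry=36+3=39). clock=36
Op 26: insert c.com -> 10.0.0.1 (expiry=36+1=37). clock=36
Op 27: tick 4 -> clock=40. purged={a.com,b.com,c.com}
lookup a.com: not in cache (expired or never inserted)

Answer: NXDOMAIN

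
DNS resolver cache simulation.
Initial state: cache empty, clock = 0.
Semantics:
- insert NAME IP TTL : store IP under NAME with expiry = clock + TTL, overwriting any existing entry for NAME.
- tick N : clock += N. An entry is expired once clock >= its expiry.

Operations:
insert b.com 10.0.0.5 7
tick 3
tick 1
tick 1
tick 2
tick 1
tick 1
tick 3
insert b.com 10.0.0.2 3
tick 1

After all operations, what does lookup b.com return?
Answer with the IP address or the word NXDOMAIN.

Op 1: insert b.com -> 10.0.0.5 (expiry=0+7=7). clock=0
Op 2: tick 3 -> clock=3.
Op 3: tick 1 -> clock=4.
Op 4: tick 1 -> clock=5.
Op 5: tick 2 -> clock=7. purged={b.com}
Op 6: tick 1 -> clock=8.
Op 7: tick 1 -> clock=9.
Op 8: tick 3 -> clock=12.
Op 9: insert b.com -> 10.0.0.2 (expiry=12+3=15). clock=12
Op 10: tick 1 -> clock=13.
lookup b.com: present, ip=10.0.0.2 expiry=15 > clock=13

Answer: 10.0.0.2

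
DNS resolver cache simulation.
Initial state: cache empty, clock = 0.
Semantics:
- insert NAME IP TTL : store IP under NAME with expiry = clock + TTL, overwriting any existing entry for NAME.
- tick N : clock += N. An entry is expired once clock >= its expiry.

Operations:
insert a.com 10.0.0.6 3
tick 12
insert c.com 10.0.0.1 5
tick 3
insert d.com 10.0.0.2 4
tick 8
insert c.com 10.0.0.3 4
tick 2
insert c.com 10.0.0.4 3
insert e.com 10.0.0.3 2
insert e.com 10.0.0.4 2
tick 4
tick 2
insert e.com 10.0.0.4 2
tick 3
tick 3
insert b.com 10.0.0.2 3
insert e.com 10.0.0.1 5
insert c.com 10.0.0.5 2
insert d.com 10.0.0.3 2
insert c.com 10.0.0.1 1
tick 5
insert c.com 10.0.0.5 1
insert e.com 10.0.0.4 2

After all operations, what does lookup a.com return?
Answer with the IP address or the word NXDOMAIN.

Op 1: insert a.com -> 10.0.0.6 (expiry=0+3=3). clock=0
Op 2: tick 12 -> clock=12. purged={a.com}
Op 3: insert c.com -> 10.0.0.1 (expiry=12+5=17). clock=12
Op 4: tick 3 -> clock=15.
Op 5: insert d.com -> 10.0.0.2 (expiry=15+4=19). clock=15
Op 6: tick 8 -> clock=23. purged={c.com,d.com}
Op 7: insert c.com -> 10.0.0.3 (expiry=23+4=27). clock=23
Op 8: tick 2 -> clock=25.
Op 9: insert c.com -> 10.0.0.4 (expiry=25+3=28). clock=25
Op 10: insert e.com -> 10.0.0.3 (expiry=25+2=27). clock=25
Op 11: insert e.com -> 10.0.0.4 (expiry=25+2=27). clock=25
Op 12: tick 4 -> clock=29. purged={c.com,e.com}
Op 13: tick 2 -> clock=31.
Op 14: insert e.com -> 10.0.0.4 (expiry=31+2=33). clock=31
Op 15: tick 3 -> clock=34. purged={e.com}
Op 16: tick 3 -> clock=37.
Op 17: insert b.com -> 10.0.0.2 (expiry=37+3=40). clock=37
Op 18: insert e.com -> 10.0.0.1 (expiry=37+5=42). clock=37
Op 19: insert c.com -> 10.0.0.5 (expiry=37+2=39). clock=37
Op 20: insert d.com -> 10.0.0.3 (expiry=37+2=39). clock=37
Op 21: insert c.com -> 10.0.0.1 (expiry=37+1=38). clock=37
Op 22: tick 5 -> clock=42. purged={b.com,c.com,d.com,e.com}
Op 23: insert c.com -> 10.0.0.5 (expiry=42+1=43). clock=42
Op 24: insert e.com -> 10.0.0.4 (expiry=42+2=44). clock=42
lookup a.com: not in cache (expired or never inserted)

Answer: NXDOMAIN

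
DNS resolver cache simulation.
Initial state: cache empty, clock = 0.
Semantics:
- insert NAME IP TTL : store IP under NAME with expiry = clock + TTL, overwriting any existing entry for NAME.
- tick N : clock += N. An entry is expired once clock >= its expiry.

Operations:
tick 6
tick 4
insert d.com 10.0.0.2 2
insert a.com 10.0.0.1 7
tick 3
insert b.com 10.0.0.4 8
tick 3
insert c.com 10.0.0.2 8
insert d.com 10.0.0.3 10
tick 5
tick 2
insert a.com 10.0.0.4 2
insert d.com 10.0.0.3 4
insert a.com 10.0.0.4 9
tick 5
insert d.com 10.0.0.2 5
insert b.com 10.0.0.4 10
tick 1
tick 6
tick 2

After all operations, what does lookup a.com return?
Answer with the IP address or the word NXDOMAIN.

Answer: NXDOMAIN

Derivation:
Op 1: tick 6 -> clock=6.
Op 2: tick 4 -> clock=10.
Op 3: insert d.com -> 10.0.0.2 (expiry=10+2=12). clock=10
Op 4: insert a.com -> 10.0.0.1 (expiry=10+7=17). clock=10
Op 5: tick 3 -> clock=13. purged={d.com}
Op 6: insert b.com -> 10.0.0.4 (expiry=13+8=21). clock=13
Op 7: tick 3 -> clock=16.
Op 8: insert c.com -> 10.0.0.2 (expiry=16+8=24). clock=16
Op 9: insert d.com -> 10.0.0.3 (expiry=16+10=26). clock=16
Op 10: tick 5 -> clock=21. purged={a.com,b.com}
Op 11: tick 2 -> clock=23.
Op 12: insert a.com -> 10.0.0.4 (expiry=23+2=25). clock=23
Op 13: insert d.com -> 10.0.0.3 (expiry=23+4=27). clock=23
Op 14: insert a.com -> 10.0.0.4 (expiry=23+9=32). clock=23
Op 15: tick 5 -> clock=28. purged={c.com,d.com}
Op 16: insert d.com -> 10.0.0.2 (expiry=28+5=33). clock=28
Op 17: insert b.com -> 10.0.0.4 (expiry=28+10=38). clock=28
Op 18: tick 1 -> clock=29.
Op 19: tick 6 -> clock=35. purged={a.com,d.com}
Op 20: tick 2 -> clock=37.
lookup a.com: not in cache (expired or never inserted)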